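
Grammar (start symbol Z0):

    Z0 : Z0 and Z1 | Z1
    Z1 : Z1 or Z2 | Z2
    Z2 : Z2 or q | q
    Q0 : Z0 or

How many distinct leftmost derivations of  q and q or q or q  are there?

4

Parse trees for q and q or q or q:
  [Z0 [Z0 [Z1 [Z2 q]]] and [Z1 [Z1 [Z2 q]] or [Z2 [Z2 q] or q]]]
  [Z0 [Z0 [Z1 [Z2 q]]] and [Z1 [Z1 [Z1 [Z2 q]] or [Z2 q]] or [Z2 q]]]
  [Z0 [Z0 [Z1 [Z2 q]]] and [Z1 [Z1 [Z2 [Z2 q] or q]] or [Z2 q]]]
  [Z0 [Z0 [Z1 [Z2 q]]] and [Z1 [Z2 [Z2 [Z2 q] or q] or q]]]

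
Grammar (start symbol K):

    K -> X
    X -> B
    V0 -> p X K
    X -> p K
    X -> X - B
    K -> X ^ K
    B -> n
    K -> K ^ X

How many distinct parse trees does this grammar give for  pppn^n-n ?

20

Parse trees for pppn^n-n (showing first 6 of 20):
  [K [X p [K [X p [K [X p [K [X [B n]] ^ [K [X [X [B n]] - [B n]]]]]]]]]]
  [K [X p [K [X p [K [X p [K [K [X [B n]]] ^ [X [X [B n]] - [B n]]]]]]]]]
  [K [X p [K [X p [K [X [X p [K [X [B n]] ^ [K [X [B n]]]]] - [B n]]]]]]]
  [K [X p [K [X p [K [X [X p [K [K [X [B n]]] ^ [X [B n]]]] - [B n]]]]]]]
  [K [X p [K [X p [K [X p [K [X [B n]]]] ^ [K [X [X [B n]] - [B n]]]]]]]]
  [K [X p [K [X p [K [K [X p [K [X [B n]]]]] ^ [X [X [B n]] - [B n]]]]]]]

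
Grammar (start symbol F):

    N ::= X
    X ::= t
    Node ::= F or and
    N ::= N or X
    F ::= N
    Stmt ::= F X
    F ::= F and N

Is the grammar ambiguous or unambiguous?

(Node, Stmt are unreachable from F, so their rules don't affect L(F).) F → F and N | N  ;  N → N or X | X  — a left-associative chain with X at the bottom. Each string factors uniquely by precedence.

Unambiguous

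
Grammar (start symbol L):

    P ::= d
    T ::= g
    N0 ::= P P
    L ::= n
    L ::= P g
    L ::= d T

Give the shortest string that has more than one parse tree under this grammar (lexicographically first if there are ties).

length 1: no string has ≥2 trees
length 2: d g has 2 parse trees

Two derivations of d g:
  L ⇒ P g ⇒ d g
  L ⇒ d T ⇒ d g

d g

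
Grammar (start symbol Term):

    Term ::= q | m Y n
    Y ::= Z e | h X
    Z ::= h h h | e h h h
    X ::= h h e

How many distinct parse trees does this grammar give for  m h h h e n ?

2

Parse trees for m h h h e n:
  [Term m [Y [Z h h h] e] n]
  [Term m [Y h [X h h e]] n]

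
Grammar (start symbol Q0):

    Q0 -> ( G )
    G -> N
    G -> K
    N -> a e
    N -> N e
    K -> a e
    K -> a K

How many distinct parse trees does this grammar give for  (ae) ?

2

Parse trees for (ae):
  [Q0 ( [G [N a e]] )]
  [Q0 ( [G [K a e]] )]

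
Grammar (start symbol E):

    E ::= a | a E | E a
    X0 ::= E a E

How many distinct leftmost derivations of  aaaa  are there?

Parse trees for aaaa:
  [E a [E a [E a [E a]]]]
  [E a [E a [E [E a] a]]]
  [E a [E [E a [E a]] a]]
  [E a [E [E [E a] a] a]]
  [E [E a [E a [E a]]] a]
  [E [E a [E [E a] a]] a]
  [E [E [E a [E a]] a] a]
  [E [E [E [E a] a] a] a]

8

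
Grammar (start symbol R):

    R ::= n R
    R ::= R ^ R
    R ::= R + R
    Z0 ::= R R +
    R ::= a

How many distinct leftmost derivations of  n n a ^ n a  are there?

3

Parse trees for n n a ^ n a:
  [R n [R n [R [R a] ^ [R n [R a]]]]]
  [R n [R [R n [R a]] ^ [R n [R a]]]]
  [R [R n [R n [R a]]] ^ [R n [R a]]]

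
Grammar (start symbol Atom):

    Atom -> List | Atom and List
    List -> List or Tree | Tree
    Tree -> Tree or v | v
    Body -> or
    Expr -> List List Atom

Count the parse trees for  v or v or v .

Parse trees for v or v or v:
  [Atom [List [List [Tree v]] or [Tree [Tree v] or v]]]
  [Atom [List [List [List [Tree v]] or [Tree v]] or [Tree v]]]
  [Atom [List [List [Tree [Tree v] or v]] or [Tree v]]]
  [Atom [List [Tree [Tree [Tree v] or v] or v]]]

4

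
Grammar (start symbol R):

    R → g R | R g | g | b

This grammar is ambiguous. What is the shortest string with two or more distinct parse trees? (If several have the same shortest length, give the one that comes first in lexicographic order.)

g g

length 1: no string has ≥2 trees
length 2: g g has 2 parse trees

Two derivations of g g:
  R ⇒ g R ⇒ g g
  R ⇒ R g ⇒ g g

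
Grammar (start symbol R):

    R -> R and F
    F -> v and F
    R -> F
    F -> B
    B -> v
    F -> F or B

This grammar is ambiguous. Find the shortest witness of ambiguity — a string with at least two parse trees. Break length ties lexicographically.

length 1: no string has ≥2 trees
length 3: v and v has 2 parse trees

Two derivations of v and v:
  R ⇒ R and F ⇒ F and F ⇒ B and F ⇒ v and F ⇒ v and B ⇒ v and v
  R ⇒ F ⇒ v and F ⇒ v and B ⇒ v and v

v and v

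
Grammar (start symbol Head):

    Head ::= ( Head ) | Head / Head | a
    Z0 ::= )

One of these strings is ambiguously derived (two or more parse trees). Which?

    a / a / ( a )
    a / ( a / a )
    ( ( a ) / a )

a / a / ( a ): 2 trees
a / ( a / a ): 1 tree
( ( a ) / a ): 1 tree

a / a / ( a )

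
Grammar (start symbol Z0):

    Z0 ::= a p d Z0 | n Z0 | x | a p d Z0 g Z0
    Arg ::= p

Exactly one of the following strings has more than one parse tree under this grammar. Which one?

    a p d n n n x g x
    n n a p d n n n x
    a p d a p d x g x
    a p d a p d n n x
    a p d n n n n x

a p d a p d x g x

a p d n n n x g x: 1 tree
n n a p d n n n x: 1 tree
a p d a p d x g x: 2 trees
a p d a p d n n x: 1 tree
a p d n n n n x: 1 tree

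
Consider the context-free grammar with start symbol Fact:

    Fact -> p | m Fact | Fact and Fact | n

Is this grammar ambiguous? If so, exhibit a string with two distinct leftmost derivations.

Witness: m n and n

Derivation 1: Fact ⇒ m Fact ⇒ m Fact and Fact ⇒ m n and Fact ⇒ m n and n
Derivation 2: Fact ⇒ Fact and Fact ⇒ m Fact and Fact ⇒ m n and Fact ⇒ m n and n

Two distinct leftmost derivations for the same string.

Ambiguous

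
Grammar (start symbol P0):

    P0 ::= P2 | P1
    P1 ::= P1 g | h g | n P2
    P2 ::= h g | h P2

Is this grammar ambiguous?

Witness: h g

Derivation 1: P0 ⇒ P2 ⇒ h g
Derivation 2: P0 ⇒ P1 ⇒ h g

Two distinct leftmost derivations for the same string.

Ambiguous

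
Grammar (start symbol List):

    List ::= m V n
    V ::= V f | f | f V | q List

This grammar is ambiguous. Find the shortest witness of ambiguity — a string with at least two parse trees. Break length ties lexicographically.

m f f n

length 3: no string has ≥2 trees
length 4: m f f n has 2 parse trees

Two derivations of m f f n:
  List ⇒ m V n ⇒ m V f n ⇒ m f f n
  List ⇒ m V n ⇒ m f V n ⇒ m f f n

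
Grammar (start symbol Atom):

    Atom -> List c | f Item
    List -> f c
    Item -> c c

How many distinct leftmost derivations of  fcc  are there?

Parse trees for fcc:
  [Atom [List f c] c]
  [Atom f [Item c c]]

2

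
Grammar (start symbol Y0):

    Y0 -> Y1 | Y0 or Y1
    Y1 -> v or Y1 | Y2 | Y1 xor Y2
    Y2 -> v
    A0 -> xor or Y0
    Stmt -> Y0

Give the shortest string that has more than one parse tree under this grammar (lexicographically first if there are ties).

length 1: no string has ≥2 trees
length 3: v or v has 2 parse trees

Two derivations of v or v:
  Y0 ⇒ Y1 ⇒ v or Y1 ⇒ v or Y2 ⇒ v or v
  Y0 ⇒ Y0 or Y1 ⇒ Y1 or Y1 ⇒ Y2 or Y1 ⇒ v or Y1 ⇒ v or Y2 ⇒ v or v

v or v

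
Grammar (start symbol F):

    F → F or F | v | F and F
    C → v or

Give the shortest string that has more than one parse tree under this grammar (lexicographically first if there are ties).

v and v and v

length 1: no string has ≥2 trees
length 3: no string has ≥2 trees
length 5: v and v and v has 2 parse trees

Two derivations of v and v and v:
  F ⇒ F and F ⇒ v and F ⇒ v and F and F ⇒ v and v and F ⇒ v and v and v
  F ⇒ F and F ⇒ F and F and F ⇒ v and F and F ⇒ v and v and F ⇒ v and v and v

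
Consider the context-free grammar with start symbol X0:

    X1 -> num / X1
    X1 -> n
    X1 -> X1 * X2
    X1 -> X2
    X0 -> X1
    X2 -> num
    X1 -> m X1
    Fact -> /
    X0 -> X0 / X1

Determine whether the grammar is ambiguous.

Witness: num / n

Derivation 1: X0 ⇒ X1 ⇒ num / X1 ⇒ num / n
Derivation 2: X0 ⇒ X0 / X1 ⇒ X1 / X1 ⇒ X2 / X1 ⇒ num / X1 ⇒ num / n

Two distinct leftmost derivations for the same string.

Ambiguous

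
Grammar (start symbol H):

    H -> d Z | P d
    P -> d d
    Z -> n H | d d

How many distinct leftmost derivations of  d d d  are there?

Parse trees for d d d:
  [H d [Z d d]]
  [H [P d d] d]

2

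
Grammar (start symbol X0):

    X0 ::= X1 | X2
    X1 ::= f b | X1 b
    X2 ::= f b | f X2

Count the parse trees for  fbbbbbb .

1

Parse trees for fbbbbbb:
  [X0 [X1 [X1 [X1 [X1 [X1 [X1 f b] b] b] b] b] b]]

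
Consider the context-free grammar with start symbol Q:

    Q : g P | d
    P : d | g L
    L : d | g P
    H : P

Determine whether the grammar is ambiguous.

Unambiguous

(H is unreachable from Q, so its rules don't affect L(Q).) The reachable rules are right-linear with at most one rule per (nonterminal, next-terminal) pair. Each input token forces the next rule, so parsing is deterministic.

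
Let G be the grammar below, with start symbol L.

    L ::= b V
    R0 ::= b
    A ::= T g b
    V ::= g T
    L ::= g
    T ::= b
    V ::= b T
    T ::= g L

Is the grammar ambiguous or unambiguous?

Unambiguous

(A, R0 are unreachable from L, so their rules don't affect L(L).) Restricted to the reachable nonterminals, every rule has the form A → t or A → t B, and no two rules for the same A share a first terminal. The grammar encodes a DFA — one run per string.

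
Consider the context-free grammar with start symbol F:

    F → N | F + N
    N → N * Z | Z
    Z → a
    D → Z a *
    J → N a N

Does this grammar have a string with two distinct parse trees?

Unambiguous

(D, J are unreachable from F, so their rules don't affect L(F).) The grammar is stratified — F handles '+' (left-recursive), N handles '*', Z atoms. Each operator has a fixed associativity and precedence level, so every string has one parse.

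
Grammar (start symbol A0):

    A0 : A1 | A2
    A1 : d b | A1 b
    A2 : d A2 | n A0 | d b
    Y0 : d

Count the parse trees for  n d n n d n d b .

Parse trees for n d n n d n d b:
  [A0 [A2 n [A0 [A2 d [A2 n [A0 [A2 n [A0 [A2 d [A2 n [A0 [A1 d b]]]]]]]]]]]]
  [A0 [A2 n [A0 [A2 d [A2 n [A0 [A2 n [A0 [A2 d [A2 n [A0 [A2 d b]]]]]]]]]]]]

2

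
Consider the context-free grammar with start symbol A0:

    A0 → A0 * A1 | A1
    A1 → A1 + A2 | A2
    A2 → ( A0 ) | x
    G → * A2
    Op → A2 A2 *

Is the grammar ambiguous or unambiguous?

Unambiguous

Only A0, A1, A2 are reachable from A0; ignoring the rest: The grammar is stratified — A0 handles '*' (left-recursive), A1 handles '+', A2 atoms. Each operator has a fixed associativity and precedence level, so every string has one parse.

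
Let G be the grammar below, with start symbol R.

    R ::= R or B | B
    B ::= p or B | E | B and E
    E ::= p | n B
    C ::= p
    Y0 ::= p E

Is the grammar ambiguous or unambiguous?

Ambiguous

Witness: p or p

Derivation 1: R ⇒ R or B ⇒ B or B ⇒ E or B ⇒ p or B ⇒ p or E ⇒ p or p
Derivation 2: R ⇒ B ⇒ p or B ⇒ p or E ⇒ p or p

Two distinct leftmost derivations for the same string.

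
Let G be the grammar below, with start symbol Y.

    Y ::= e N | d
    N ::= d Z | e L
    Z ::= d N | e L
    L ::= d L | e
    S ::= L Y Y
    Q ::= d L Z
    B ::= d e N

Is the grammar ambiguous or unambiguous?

Unambiguous

(S, Q, B are unreachable from Y, so their rules don't affect L(Y).) The reachable rules are right-linear with at most one rule per (nonterminal, next-terminal) pair. Each input token forces the next rule, so parsing is deterministic.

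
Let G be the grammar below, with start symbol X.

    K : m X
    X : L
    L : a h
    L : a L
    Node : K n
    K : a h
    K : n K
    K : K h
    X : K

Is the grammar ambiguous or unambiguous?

Ambiguous

Witness: a h

Derivation 1: X ⇒ L ⇒ a h
Derivation 2: X ⇒ K ⇒ a h

Two distinct leftmost derivations for the same string.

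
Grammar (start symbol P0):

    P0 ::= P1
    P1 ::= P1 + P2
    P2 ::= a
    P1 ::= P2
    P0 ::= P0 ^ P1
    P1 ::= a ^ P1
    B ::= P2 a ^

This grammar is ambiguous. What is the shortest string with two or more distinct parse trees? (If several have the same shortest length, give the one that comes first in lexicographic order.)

length 1: no string has ≥2 trees
length 3: a ^ a has 2 parse trees

Two derivations of a ^ a:
  P0 ⇒ P1 ⇒ a ^ P1 ⇒ a ^ P2 ⇒ a ^ a
  P0 ⇒ P0 ^ P1 ⇒ P1 ^ P1 ⇒ P2 ^ P1 ⇒ a ^ P1 ⇒ a ^ P2 ⇒ a ^ a

a ^ a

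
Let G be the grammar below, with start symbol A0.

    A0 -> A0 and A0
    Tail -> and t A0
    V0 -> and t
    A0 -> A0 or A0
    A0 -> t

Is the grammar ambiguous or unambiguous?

Ambiguous

Witness: t and t and t

Derivation 1: A0 ⇒ A0 and A0 ⇒ A0 and A0 and A0 ⇒ t and A0 and A0 ⇒ t and t and A0 ⇒ t and t and t
Derivation 2: A0 ⇒ A0 and A0 ⇒ t and A0 ⇒ t and A0 and A0 ⇒ t and t and A0 ⇒ t and t and t

Two distinct leftmost derivations for the same string.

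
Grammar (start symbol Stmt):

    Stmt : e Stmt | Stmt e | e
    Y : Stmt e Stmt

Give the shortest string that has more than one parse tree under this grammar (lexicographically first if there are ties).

length 1: no string has ≥2 trees
length 2: e e has 2 parse trees

Two derivations of e e:
  Stmt ⇒ e Stmt ⇒ e e
  Stmt ⇒ Stmt e ⇒ e e

e e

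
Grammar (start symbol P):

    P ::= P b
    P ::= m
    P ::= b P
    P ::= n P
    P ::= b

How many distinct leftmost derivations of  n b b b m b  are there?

5

Parse trees for n b b b m b:
  [P [P n [P b [P b [P b [P m]]]]] b]
  [P n [P [P b [P b [P b [P m]]]] b]]
  [P n [P b [P [P b [P b [P m]]] b]]]
  [P n [P b [P b [P [P b [P m]] b]]]]
  [P n [P b [P b [P b [P [P m] b]]]]]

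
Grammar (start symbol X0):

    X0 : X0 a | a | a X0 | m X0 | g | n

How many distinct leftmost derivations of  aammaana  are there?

7

Parse trees for aammaana:
  [X0 [X0 a [X0 a [X0 m [X0 m [X0 a [X0 a [X0 n]]]]]]] a]
  [X0 a [X0 [X0 a [X0 m [X0 m [X0 a [X0 a [X0 n]]]]]] a]]
  [X0 a [X0 a [X0 [X0 m [X0 m [X0 a [X0 a [X0 n]]]]] a]]]
  [X0 a [X0 a [X0 m [X0 [X0 m [X0 a [X0 a [X0 n]]]] a]]]]
  [X0 a [X0 a [X0 m [X0 m [X0 [X0 a [X0 a [X0 n]]] a]]]]]
  [X0 a [X0 a [X0 m [X0 m [X0 a [X0 [X0 a [X0 n]] a]]]]]]
  [X0 a [X0 a [X0 m [X0 m [X0 a [X0 a [X0 [X0 n] a]]]]]]]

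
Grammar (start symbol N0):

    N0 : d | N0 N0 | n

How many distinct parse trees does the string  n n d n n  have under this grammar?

14

Parse trees for n n d n n (showing first 6 of 14):
  [N0 [N0 n] [N0 [N0 n] [N0 [N0 d] [N0 [N0 n] [N0 n]]]]]
  [N0 [N0 n] [N0 [N0 n] [N0 [N0 [N0 d] [N0 n]] [N0 n]]]]
  [N0 [N0 n] [N0 [N0 [N0 n] [N0 d]] [N0 [N0 n] [N0 n]]]]
  [N0 [N0 n] [N0 [N0 [N0 n] [N0 [N0 d] [N0 n]]] [N0 n]]]
  [N0 [N0 n] [N0 [N0 [N0 [N0 n] [N0 d]] [N0 n]] [N0 n]]]
  [N0 [N0 [N0 n] [N0 n]] [N0 [N0 d] [N0 [N0 n] [N0 n]]]]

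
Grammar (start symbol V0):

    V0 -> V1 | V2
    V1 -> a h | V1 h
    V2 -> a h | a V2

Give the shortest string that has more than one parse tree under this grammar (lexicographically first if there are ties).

a h

length 2: a h has 2 parse trees

Two derivations of a h:
  V0 ⇒ V1 ⇒ a h
  V0 ⇒ V2 ⇒ a h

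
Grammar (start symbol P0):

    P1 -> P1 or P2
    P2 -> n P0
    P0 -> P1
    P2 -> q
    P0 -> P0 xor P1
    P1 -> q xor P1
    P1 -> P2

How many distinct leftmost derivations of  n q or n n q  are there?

2

Parse trees for n q or n n q:
  [P0 [P1 [P1 [P2 n [P0 [P1 [P2 q]]]]] or [P2 n [P0 [P1 [P2 n [P0 [P1 [P2 q]]]]]]]]]
  [P0 [P1 [P2 n [P0 [P1 [P1 [P2 q]] or [P2 n [P0 [P1 [P2 n [P0 [P1 [P2 q]]]]]]]]]]]]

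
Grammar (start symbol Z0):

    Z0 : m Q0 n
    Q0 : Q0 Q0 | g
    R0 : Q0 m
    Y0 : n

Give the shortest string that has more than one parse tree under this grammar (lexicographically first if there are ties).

m g g g n

length 3: no string has ≥2 trees
length 4: no string has ≥2 trees
length 5: m g g g n has 2 parse trees

Two derivations of m g g g n:
  Z0 ⇒ m Q0 n ⇒ m Q0 Q0 n ⇒ m Q0 Q0 Q0 n ⇒ m g Q0 Q0 n ⇒ m g g Q0 n ⇒ m g g g n
  Z0 ⇒ m Q0 n ⇒ m Q0 Q0 n ⇒ m g Q0 n ⇒ m g Q0 Q0 n ⇒ m g g Q0 n ⇒ m g g g n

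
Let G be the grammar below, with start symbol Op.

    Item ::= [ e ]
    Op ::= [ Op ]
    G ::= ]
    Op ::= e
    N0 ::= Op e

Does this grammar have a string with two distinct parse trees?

Unambiguous

Only Op is reachable from Op; ignoring the rest: L(Op) is { openⁿ atom closeⁿ : n ≥ 0 }. The bracket depth fixes n, and the derivation is forced at every step.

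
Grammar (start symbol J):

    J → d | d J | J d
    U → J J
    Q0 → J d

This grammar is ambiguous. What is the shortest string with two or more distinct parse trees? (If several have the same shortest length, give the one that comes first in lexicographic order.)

d d

length 1: no string has ≥2 trees
length 2: d d has 2 parse trees

Two derivations of d d:
  J ⇒ d J ⇒ d d
  J ⇒ J d ⇒ d d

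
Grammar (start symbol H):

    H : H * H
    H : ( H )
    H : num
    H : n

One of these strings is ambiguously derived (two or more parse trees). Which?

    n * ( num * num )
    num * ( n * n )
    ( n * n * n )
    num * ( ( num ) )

n * ( num * num ): 1 tree
num * ( n * n ): 1 tree
( n * n * n ): 2 trees
num * ( ( num ) ): 1 tree

( n * n * n )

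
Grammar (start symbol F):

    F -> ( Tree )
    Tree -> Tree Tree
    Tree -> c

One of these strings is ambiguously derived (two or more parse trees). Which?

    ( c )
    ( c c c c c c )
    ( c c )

( c ): 1 tree
( c c c c c c ): 42 trees
( c c ): 1 tree

( c c c c c c )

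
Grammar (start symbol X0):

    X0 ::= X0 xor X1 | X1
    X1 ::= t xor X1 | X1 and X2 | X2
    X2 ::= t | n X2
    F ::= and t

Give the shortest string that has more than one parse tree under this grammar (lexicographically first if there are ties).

t xor t

length 1: no string has ≥2 trees
length 2: no string has ≥2 trees
length 3: t xor t has 2 parse trees

Two derivations of t xor t:
  X0 ⇒ X0 xor X1 ⇒ X1 xor X1 ⇒ X2 xor X1 ⇒ t xor X1 ⇒ t xor X2 ⇒ t xor t
  X0 ⇒ X1 ⇒ t xor X1 ⇒ t xor X2 ⇒ t xor t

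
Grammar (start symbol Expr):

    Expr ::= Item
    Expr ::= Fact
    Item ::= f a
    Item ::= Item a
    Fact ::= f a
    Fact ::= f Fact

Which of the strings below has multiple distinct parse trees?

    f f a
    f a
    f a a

f a

f f a: 1 tree
f a: 2 trees
f a a: 1 tree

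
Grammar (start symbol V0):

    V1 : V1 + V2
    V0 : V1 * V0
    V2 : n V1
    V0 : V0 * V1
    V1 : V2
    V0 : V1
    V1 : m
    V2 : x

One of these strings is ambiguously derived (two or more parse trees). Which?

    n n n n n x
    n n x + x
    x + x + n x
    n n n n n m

n n n n n x: 1 tree
n n x + x: 3 trees
x + x + n x: 1 tree
n n n n n m: 1 tree

n n x + x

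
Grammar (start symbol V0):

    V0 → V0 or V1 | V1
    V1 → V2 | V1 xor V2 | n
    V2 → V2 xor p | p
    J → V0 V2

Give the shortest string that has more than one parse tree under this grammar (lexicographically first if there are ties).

p xor p

length 1: no string has ≥2 trees
length 3: p xor p has 2 parse trees

Two derivations of p xor p:
  V0 ⇒ V1 ⇒ V2 ⇒ V2 xor p ⇒ p xor p
  V0 ⇒ V1 ⇒ V1 xor V2 ⇒ V2 xor V2 ⇒ p xor V2 ⇒ p xor p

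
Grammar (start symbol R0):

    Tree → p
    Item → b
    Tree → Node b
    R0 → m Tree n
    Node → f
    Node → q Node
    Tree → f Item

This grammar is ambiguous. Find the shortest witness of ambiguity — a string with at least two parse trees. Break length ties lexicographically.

length 3: no string has ≥2 trees
length 4: m f b n has 2 parse trees

Two derivations of m f b n:
  R0 ⇒ m Tree n ⇒ m Node b n ⇒ m f b n
  R0 ⇒ m Tree n ⇒ m f Item n ⇒ m f b n

m f b n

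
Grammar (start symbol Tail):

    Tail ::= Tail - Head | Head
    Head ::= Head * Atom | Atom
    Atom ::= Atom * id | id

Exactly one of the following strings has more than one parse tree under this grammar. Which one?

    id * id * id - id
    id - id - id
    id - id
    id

id * id * id - id: 4 trees
id - id - id: 1 tree
id - id: 1 tree
id: 1 tree

id * id * id - id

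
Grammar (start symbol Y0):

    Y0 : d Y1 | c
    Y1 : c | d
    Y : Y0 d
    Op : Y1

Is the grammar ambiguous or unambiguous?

Unambiguous

(Y, Op are unreachable from Y0, so their rules don't affect L(Y0).) Each reachable nonterminal has at most one production per leading terminal, and all productions are right-linear; the derivation is determined token-by-token.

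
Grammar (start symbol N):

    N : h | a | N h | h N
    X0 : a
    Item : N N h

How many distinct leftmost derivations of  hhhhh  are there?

16

Parse trees for hhhhh (showing first 6 of 16):
  [N [N [N [N [N h] h] h] h] h]
  [N [N [N [N h [N h]] h] h] h]
  [N [N [N h [N [N h] h]] h] h]
  [N [N [N h [N h [N h]]] h] h]
  [N [N h [N [N [N h] h] h]] h]
  [N [N h [N [N h [N h]] h]] h]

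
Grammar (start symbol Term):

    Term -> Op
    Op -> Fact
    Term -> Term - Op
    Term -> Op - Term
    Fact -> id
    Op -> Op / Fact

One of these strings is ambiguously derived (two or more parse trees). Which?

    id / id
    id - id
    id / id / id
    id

id - id

id / id: 1 tree
id - id: 2 trees
id / id / id: 1 tree
id: 1 tree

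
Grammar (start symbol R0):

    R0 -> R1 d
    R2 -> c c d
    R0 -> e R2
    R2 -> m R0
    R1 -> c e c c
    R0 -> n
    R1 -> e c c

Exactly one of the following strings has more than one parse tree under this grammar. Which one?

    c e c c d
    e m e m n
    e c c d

c e c c d: 1 tree
e m e m n: 1 tree
e c c d: 2 trees

e c c d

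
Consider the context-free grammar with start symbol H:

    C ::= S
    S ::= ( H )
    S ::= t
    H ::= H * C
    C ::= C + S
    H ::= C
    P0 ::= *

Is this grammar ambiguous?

Unambiguous

Only H, C, S are reachable from H; ignoring the rest: H → H * C | C  ;  C → C + S | S  — a left-associative chain with S at the bottom. Each string factors uniquely by precedence.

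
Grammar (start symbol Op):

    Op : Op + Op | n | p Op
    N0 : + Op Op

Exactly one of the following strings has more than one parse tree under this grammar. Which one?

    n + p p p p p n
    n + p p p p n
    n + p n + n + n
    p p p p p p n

n + p n + n + n

n + p p p p p n: 1 tree
n + p p p p n: 1 tree
n + p n + n + n: 9 trees
p p p p p p n: 1 tree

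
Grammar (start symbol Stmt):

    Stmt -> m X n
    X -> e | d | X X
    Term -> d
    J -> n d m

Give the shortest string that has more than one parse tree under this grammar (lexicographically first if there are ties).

length 3: no string has ≥2 trees
length 4: no string has ≥2 trees
length 5: m d d d n has 2 parse trees

Two derivations of m d d d n:
  Stmt ⇒ m X n ⇒ m X X n ⇒ m d X n ⇒ m d X X n ⇒ m d d X n ⇒ m d d d n
  Stmt ⇒ m X n ⇒ m X X n ⇒ m X X X n ⇒ m d X X n ⇒ m d d X n ⇒ m d d d n

m d d d n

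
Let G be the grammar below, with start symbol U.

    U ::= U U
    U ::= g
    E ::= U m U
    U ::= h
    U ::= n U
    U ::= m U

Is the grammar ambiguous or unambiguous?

Witness: g g g

Derivation 1: U ⇒ U U ⇒ U U U ⇒ g U U ⇒ g g U ⇒ g g g
Derivation 2: U ⇒ U U ⇒ g U ⇒ g U U ⇒ g g U ⇒ g g g

Two distinct leftmost derivations for the same string.

Ambiguous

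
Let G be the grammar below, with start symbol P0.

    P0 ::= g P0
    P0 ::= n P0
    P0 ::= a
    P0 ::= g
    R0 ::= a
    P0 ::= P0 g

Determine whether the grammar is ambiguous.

Ambiguous

Witness: g g

Derivation 1: P0 ⇒ g P0 ⇒ g g
Derivation 2: P0 ⇒ P0 g ⇒ g g

Two distinct leftmost derivations for the same string.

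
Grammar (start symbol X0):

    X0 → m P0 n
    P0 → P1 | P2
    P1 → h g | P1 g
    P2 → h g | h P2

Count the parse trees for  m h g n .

2

Parse trees for m h g n:
  [X0 m [P0 [P1 h g]] n]
  [X0 m [P0 [P2 h g]] n]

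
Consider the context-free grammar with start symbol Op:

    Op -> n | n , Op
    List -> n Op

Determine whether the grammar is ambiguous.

Only Op is reachable from Op; ignoring the rest: The reachable grammar is A → atom sep A | atom. Each atom is followed by either the separator (recurse) or end-of-string (stop) — no choice point.

Unambiguous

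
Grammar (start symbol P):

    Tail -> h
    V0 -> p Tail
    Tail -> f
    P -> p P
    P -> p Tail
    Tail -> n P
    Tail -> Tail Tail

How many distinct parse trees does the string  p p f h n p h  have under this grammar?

2

Parse trees for p p f h n p h:
  [P p [P p [Tail [Tail f] [Tail [Tail h] [Tail n [P p [Tail h]]]]]]]
  [P p [P p [Tail [Tail [Tail f] [Tail h]] [Tail n [P p [Tail h]]]]]]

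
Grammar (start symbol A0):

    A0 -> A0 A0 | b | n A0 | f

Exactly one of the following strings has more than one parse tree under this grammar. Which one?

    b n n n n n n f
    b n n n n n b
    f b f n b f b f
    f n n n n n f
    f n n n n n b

f b f n b f b f

b n n n n n n f: 1 tree
b n n n n n b: 1 tree
f b f n b f b f: 227 trees
f n n n n n f: 1 tree
f n n n n n b: 1 tree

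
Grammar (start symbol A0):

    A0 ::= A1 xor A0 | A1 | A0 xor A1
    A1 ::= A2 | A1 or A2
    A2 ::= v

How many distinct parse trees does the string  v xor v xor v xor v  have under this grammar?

8

Parse trees for v xor v xor v xor v:
  [A0 [A1 [A2 v]] xor [A0 [A1 [A2 v]] xor [A0 [A1 [A2 v]] xor [A0 [A1 [A2 v]]]]]]
  [A0 [A1 [A2 v]] xor [A0 [A1 [A2 v]] xor [A0 [A0 [A1 [A2 v]]] xor [A1 [A2 v]]]]]
  [A0 [A1 [A2 v]] xor [A0 [A0 [A1 [A2 v]] xor [A0 [A1 [A2 v]]]] xor [A1 [A2 v]]]]
  [A0 [A1 [A2 v]] xor [A0 [A0 [A0 [A1 [A2 v]]] xor [A1 [A2 v]]] xor [A1 [A2 v]]]]
  [A0 [A0 [A1 [A2 v]] xor [A0 [A1 [A2 v]] xor [A0 [A1 [A2 v]]]]] xor [A1 [A2 v]]]
  [A0 [A0 [A1 [A2 v]] xor [A0 [A0 [A1 [A2 v]]] xor [A1 [A2 v]]]] xor [A1 [A2 v]]]
  [A0 [A0 [A0 [A1 [A2 v]] xor [A0 [A1 [A2 v]]]] xor [A1 [A2 v]]] xor [A1 [A2 v]]]
  [A0 [A0 [A0 [A0 [A1 [A2 v]]] xor [A1 [A2 v]]] xor [A1 [A2 v]]] xor [A1 [A2 v]]]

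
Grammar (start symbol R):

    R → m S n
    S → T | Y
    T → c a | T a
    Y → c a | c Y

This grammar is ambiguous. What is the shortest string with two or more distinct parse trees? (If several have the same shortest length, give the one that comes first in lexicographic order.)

m c a n

length 4: m c a n has 2 parse trees

Two derivations of m c a n:
  R ⇒ m S n ⇒ m T n ⇒ m c a n
  R ⇒ m S n ⇒ m Y n ⇒ m c a n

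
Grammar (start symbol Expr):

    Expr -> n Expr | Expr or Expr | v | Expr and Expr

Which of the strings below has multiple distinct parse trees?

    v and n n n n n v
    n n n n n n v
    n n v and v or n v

n n v and v or n v

v and n n n n n v: 1 tree
n n n n n n v: 1 tree
n n v and v or n v: 9 trees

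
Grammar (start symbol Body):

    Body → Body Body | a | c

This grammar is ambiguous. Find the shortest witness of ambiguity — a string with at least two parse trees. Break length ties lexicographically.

length 1: no string has ≥2 trees
length 2: no string has ≥2 trees
length 3: a a a has 2 parse trees

Two derivations of a a a:
  Body ⇒ Body Body ⇒ Body Body Body ⇒ a Body Body ⇒ a a Body ⇒ a a a
  Body ⇒ Body Body ⇒ a Body ⇒ a Body Body ⇒ a a Body ⇒ a a a

a a a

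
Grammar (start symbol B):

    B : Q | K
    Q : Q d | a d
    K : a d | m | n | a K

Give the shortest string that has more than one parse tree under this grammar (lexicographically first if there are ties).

a d

length 1: no string has ≥2 trees
length 2: a d has 2 parse trees

Two derivations of a d:
  B ⇒ Q ⇒ a d
  B ⇒ K ⇒ a d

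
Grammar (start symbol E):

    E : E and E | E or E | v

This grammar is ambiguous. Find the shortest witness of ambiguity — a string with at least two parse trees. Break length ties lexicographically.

v and v and v

length 1: no string has ≥2 trees
length 3: no string has ≥2 trees
length 5: v and v and v has 2 parse trees

Two derivations of v and v and v:
  E ⇒ E and E ⇒ E and E and E ⇒ v and E and E ⇒ v and v and E ⇒ v and v and v
  E ⇒ E and E ⇒ v and E ⇒ v and E and E ⇒ v and v and E ⇒ v and v and v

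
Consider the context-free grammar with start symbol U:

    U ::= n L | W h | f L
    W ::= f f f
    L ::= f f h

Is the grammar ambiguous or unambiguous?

Ambiguous

Witness: f f f h

Derivation 1: U ⇒ W h ⇒ f f f h
Derivation 2: U ⇒ f L ⇒ f f f h

Two distinct leftmost derivations for the same string.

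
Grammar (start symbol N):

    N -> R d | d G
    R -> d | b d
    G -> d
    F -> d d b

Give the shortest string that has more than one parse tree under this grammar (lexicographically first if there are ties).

length 2: d d has 2 parse trees

Two derivations of d d:
  N ⇒ R d ⇒ d d
  N ⇒ d G ⇒ d d

d d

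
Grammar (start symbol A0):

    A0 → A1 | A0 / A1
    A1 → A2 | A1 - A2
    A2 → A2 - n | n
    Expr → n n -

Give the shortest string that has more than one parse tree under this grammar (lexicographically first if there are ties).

length 1: no string has ≥2 trees
length 3: n - n has 2 parse trees

Two derivations of n - n:
  A0 ⇒ A1 ⇒ A2 ⇒ A2 - n ⇒ n - n
  A0 ⇒ A1 ⇒ A1 - A2 ⇒ A2 - A2 ⇒ n - A2 ⇒ n - n

n - n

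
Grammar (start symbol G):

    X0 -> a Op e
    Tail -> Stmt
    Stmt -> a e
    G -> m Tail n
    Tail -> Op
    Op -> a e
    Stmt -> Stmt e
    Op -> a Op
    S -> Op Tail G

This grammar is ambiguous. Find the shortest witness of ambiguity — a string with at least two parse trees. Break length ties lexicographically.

length 4: m a e n has 2 parse trees

Two derivations of m a e n:
  G ⇒ m Tail n ⇒ m Stmt n ⇒ m a e n
  G ⇒ m Tail n ⇒ m Op n ⇒ m a e n

m a e n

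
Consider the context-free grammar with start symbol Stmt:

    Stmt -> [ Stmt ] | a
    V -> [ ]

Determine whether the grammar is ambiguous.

Only Stmt is reachable from Stmt; ignoring the rest: Each string is a nest of matched brackets around a single atom. An opening bracket forces the recursive rule; an atom forces the base rule.

Unambiguous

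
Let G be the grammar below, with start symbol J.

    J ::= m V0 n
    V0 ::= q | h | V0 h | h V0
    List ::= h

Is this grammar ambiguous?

Ambiguous

Witness: m h h n

Derivation 1: J ⇒ m V0 n ⇒ m V0 h n ⇒ m h h n
Derivation 2: J ⇒ m V0 n ⇒ m h V0 n ⇒ m h h n

Two distinct leftmost derivations for the same string.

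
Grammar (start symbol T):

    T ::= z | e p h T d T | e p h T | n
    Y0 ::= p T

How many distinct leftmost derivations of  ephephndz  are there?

2

Parse trees for ephephndz:
  [T e p h [T e p h [T n]] d [T z]]
  [T e p h [T e p h [T n] d [T z]]]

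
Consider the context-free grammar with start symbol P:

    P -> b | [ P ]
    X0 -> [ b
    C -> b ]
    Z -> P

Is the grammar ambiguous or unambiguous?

Only P is reachable from P; ignoring the rest: Each string is a nest of matched brackets around a single atom. An opening bracket forces the recursive rule; an atom forces the base rule.

Unambiguous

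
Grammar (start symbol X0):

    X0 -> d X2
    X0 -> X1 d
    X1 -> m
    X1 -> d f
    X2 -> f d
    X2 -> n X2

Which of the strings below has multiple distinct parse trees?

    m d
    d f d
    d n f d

d f d

m d: 1 tree
d f d: 2 trees
d n f d: 1 tree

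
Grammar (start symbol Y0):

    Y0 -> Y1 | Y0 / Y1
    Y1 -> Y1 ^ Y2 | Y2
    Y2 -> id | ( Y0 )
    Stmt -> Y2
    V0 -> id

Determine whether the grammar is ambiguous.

Unambiguous

Only Y0, Y1, Y2 are reachable from Y0; ignoring the rest: This is a standard precedence ladder (Y0 over Y1 over Y2), with each level left-recursive on its own operator ('/' at Y0, '^' at Y1). That structure is LR(1), hence unambiguous.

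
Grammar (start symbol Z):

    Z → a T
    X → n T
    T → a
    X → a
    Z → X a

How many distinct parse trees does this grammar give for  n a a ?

Parse trees for n a a:
  [Z [X n [T a]] a]

1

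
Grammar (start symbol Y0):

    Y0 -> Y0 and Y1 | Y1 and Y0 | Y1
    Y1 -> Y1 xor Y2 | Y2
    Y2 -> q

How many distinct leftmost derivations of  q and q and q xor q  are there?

4

Parse trees for q and q and q xor q:
  [Y0 [Y0 [Y0 [Y1 [Y2 q]]] and [Y1 [Y2 q]]] and [Y1 [Y1 [Y2 q]] xor [Y2 q]]]
  [Y0 [Y0 [Y1 [Y2 q]] and [Y0 [Y1 [Y2 q]]]] and [Y1 [Y1 [Y2 q]] xor [Y2 q]]]
  [Y0 [Y1 [Y2 q]] and [Y0 [Y0 [Y1 [Y2 q]]] and [Y1 [Y1 [Y2 q]] xor [Y2 q]]]]
  [Y0 [Y1 [Y2 q]] and [Y0 [Y1 [Y2 q]] and [Y0 [Y1 [Y1 [Y2 q]] xor [Y2 q]]]]]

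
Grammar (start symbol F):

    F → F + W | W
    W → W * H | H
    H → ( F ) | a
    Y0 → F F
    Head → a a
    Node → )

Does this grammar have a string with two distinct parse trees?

Unambiguous

Only F, W, H are reachable from F; ignoring the rest: The grammar is stratified — F handles '+' (left-recursive), W handles '*', H atoms. Each operator has a fixed associativity and precedence level, so every string has one parse.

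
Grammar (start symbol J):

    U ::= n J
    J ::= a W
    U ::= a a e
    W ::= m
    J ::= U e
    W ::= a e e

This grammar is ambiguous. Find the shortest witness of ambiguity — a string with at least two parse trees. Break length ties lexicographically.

a a e e

length 2: no string has ≥2 trees
length 4: a a e e has 2 parse trees

Two derivations of a a e e:
  J ⇒ a W ⇒ a a e e
  J ⇒ U e ⇒ a a e e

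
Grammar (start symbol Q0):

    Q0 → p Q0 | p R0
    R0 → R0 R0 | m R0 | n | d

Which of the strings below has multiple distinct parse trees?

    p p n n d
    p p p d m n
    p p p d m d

p p n n d

p p n n d: 2 trees
p p p d m n: 1 tree
p p p d m d: 1 tree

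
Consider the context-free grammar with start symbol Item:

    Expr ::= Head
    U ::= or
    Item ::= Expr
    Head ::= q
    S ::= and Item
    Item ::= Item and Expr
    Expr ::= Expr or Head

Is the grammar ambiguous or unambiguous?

Unambiguous

(S, U are unreachable from Item, so their rules don't affect L(Item).) The grammar is stratified — Item handles 'and' (left-recursive), Expr handles 'or', Head atoms. Each operator has a fixed associativity and precedence level, so every string has one parse.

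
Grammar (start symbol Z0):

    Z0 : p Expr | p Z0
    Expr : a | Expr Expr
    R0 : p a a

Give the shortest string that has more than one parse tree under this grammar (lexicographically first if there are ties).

p a a a

length 2: no string has ≥2 trees
length 3: no string has ≥2 trees
length 4: p a a a has 2 parse trees

Two derivations of p a a a:
  Z0 ⇒ p Expr ⇒ p Expr Expr ⇒ p a Expr ⇒ p a Expr Expr ⇒ p a a Expr ⇒ p a a a
  Z0 ⇒ p Expr ⇒ p Expr Expr ⇒ p Expr Expr Expr ⇒ p a Expr Expr ⇒ p a a Expr ⇒ p a a a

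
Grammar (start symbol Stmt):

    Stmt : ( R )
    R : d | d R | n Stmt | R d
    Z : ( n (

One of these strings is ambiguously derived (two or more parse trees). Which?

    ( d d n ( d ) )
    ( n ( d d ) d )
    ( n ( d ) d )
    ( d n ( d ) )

( d d n ( d ) ): 1 tree
( n ( d d ) d ): 2 trees
( n ( d ) d ): 1 tree
( d n ( d ) ): 1 tree

( n ( d d ) d )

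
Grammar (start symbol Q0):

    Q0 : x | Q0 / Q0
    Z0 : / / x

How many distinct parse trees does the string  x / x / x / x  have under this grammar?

Parse trees for x / x / x / x:
  [Q0 [Q0 x] / [Q0 [Q0 x] / [Q0 [Q0 x] / [Q0 x]]]]
  [Q0 [Q0 x] / [Q0 [Q0 [Q0 x] / [Q0 x]] / [Q0 x]]]
  [Q0 [Q0 [Q0 x] / [Q0 x]] / [Q0 [Q0 x] / [Q0 x]]]
  [Q0 [Q0 [Q0 x] / [Q0 [Q0 x] / [Q0 x]]] / [Q0 x]]
  [Q0 [Q0 [Q0 [Q0 x] / [Q0 x]] / [Q0 x]] / [Q0 x]]

5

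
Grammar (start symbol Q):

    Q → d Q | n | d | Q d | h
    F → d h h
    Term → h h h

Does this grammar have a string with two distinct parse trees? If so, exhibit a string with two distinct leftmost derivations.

Witness: d d

Derivation 1: Q ⇒ d Q ⇒ d d
Derivation 2: Q ⇒ Q d ⇒ d d

Two distinct leftmost derivations for the same string.

Ambiguous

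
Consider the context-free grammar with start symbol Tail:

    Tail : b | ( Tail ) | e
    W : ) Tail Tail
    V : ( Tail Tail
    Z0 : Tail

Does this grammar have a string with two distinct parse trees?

Only Tail is reachable from Tail; ignoring the rest: Each string is a nest of matched brackets around a single atom. An opening bracket forces the recursive rule; an atom forces the base rule.

Unambiguous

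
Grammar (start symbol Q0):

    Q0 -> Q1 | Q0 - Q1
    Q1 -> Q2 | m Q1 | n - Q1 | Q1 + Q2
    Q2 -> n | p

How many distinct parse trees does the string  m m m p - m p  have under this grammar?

Parse trees for m m m p - m p:
  [Q0 [Q0 [Q1 m [Q1 m [Q1 m [Q1 [Q2 p]]]]]] - [Q1 m [Q1 [Q2 p]]]]

1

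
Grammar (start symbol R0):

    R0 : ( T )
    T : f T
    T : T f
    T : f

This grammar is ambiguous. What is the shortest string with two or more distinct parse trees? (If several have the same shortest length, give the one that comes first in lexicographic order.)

length 3: no string has ≥2 trees
length 4: ( f f ) has 2 parse trees

Two derivations of ( f f ):
  R0 ⇒ ( T ) ⇒ ( f T ) ⇒ ( f f )
  R0 ⇒ ( T ) ⇒ ( T f ) ⇒ ( f f )

( f f )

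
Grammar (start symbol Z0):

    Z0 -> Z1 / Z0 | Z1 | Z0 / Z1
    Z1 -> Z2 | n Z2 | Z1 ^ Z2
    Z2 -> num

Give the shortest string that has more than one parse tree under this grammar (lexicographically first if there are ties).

length 1: no string has ≥2 trees
length 2: no string has ≥2 trees
length 3: num / num has 2 parse trees

Two derivations of num / num:
  Z0 ⇒ Z1 / Z0 ⇒ Z2 / Z0 ⇒ num / Z0 ⇒ num / Z1 ⇒ num / Z2 ⇒ num / num
  Z0 ⇒ Z0 / Z1 ⇒ Z1 / Z1 ⇒ Z2 / Z1 ⇒ num / Z1 ⇒ num / Z2 ⇒ num / num

num / num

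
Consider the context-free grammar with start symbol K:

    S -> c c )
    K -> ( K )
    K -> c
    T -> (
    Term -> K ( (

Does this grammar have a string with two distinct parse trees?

Only K is reachable from K; ignoring the rest: Each string is a nest of matched brackets around a single atom. An opening bracket forces the recursive rule; an atom forces the base rule.

Unambiguous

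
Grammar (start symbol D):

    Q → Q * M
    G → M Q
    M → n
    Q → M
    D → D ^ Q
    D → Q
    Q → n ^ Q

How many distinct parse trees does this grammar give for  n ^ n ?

Parse trees for n ^ n:
  [D [D [Q [M n]]] ^ [Q [M n]]]
  [D [Q n ^ [Q [M n]]]]

2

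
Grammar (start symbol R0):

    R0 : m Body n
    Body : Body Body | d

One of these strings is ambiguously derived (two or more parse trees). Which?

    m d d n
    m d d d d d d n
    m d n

m d d n: 1 tree
m d d d d d d n: 42 trees
m d n: 1 tree

m d d d d d d n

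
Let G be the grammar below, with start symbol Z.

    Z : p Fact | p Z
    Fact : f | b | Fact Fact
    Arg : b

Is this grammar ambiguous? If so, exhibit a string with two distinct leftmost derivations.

Witness: p b b b

Derivation 1: Z ⇒ p Fact ⇒ p Fact Fact ⇒ p b Fact ⇒ p b Fact Fact ⇒ p b b Fact ⇒ p b b b
Derivation 2: Z ⇒ p Fact ⇒ p Fact Fact ⇒ p Fact Fact Fact ⇒ p b Fact Fact ⇒ p b b Fact ⇒ p b b b

Two distinct leftmost derivations for the same string.

Ambiguous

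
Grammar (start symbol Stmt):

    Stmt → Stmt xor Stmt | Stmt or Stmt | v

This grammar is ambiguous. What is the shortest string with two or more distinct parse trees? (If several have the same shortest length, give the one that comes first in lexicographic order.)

v or v or v

length 1: no string has ≥2 trees
length 3: no string has ≥2 trees
length 5: v or v or v has 2 parse trees

Two derivations of v or v or v:
  Stmt ⇒ Stmt or Stmt ⇒ Stmt or Stmt or Stmt ⇒ v or Stmt or Stmt ⇒ v or v or Stmt ⇒ v or v or v
  Stmt ⇒ Stmt or Stmt ⇒ v or Stmt ⇒ v or Stmt or Stmt ⇒ v or v or Stmt ⇒ v or v or v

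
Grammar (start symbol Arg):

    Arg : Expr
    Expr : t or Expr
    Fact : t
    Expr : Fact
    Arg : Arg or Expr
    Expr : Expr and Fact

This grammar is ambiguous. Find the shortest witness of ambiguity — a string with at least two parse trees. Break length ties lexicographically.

length 1: no string has ≥2 trees
length 3: t or t has 2 parse trees

Two derivations of t or t:
  Arg ⇒ Expr ⇒ t or Expr ⇒ t or Fact ⇒ t or t
  Arg ⇒ Arg or Expr ⇒ Expr or Expr ⇒ Fact or Expr ⇒ t or Expr ⇒ t or Fact ⇒ t or t

t or t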